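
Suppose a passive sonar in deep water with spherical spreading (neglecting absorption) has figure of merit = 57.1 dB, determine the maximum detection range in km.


At max range FOM = TL, so 20*log10(R) = 57.1
R = 10^(57.1/20) = 716.14 m = 0.72 km

0.72 km


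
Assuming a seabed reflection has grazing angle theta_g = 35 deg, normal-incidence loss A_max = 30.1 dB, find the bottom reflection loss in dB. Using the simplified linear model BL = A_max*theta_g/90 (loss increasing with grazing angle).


BL = A_max * theta_g / 90 = 30.1 * 35 / 90 = 11.71

11.71 dB


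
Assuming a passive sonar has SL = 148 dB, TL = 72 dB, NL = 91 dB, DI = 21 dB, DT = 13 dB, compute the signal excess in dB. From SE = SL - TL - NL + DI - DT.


SE = SL - TL - NL + DI - DT = 148 - 72 - 91 + 21 - 13 = -7

-7 dB


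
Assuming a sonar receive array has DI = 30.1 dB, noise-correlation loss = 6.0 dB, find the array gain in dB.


24.1 dB


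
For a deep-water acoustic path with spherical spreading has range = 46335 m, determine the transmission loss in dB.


TL = 20*log10(46335) = 93.32

93.32 dB


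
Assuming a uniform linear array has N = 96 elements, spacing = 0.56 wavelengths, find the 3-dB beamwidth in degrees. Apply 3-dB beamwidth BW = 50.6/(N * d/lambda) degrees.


BW = 50.6 / (96 * 0.56) = 50.6 / 53.76 = 0.94

0.94 deg


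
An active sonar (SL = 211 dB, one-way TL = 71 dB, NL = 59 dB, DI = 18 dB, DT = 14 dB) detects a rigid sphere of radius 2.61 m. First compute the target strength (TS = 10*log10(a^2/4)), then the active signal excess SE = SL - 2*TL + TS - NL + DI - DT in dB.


Step 1: TS = 10*log10(2.61^2/4) = 2.31 dB
Step 2: SE = SL - 2*TL + TS - NL + DI - DT = 211 - 2*71 + (2.31) - 59 + 18 - 14 = 16.31

16.31 dB


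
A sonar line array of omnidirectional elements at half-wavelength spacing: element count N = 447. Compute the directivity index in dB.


DI = 10*log10(447) = 26.5

26.5 dB


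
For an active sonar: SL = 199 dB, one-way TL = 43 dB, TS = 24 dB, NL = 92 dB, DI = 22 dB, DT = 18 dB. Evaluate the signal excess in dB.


SE = SL - 2*TL + TS - NL + DI - DT = 199 - 2*43 + (24) - 92 + 22 - 18 = 49

49 dB


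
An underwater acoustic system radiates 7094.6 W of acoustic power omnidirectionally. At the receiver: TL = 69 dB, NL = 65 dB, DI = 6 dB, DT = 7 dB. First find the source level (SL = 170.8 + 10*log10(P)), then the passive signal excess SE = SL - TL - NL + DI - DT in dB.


Step 1: SL = 170.8 + 10*log10(7094.6) = 209.31 dB
Step 2: SE = SL - TL - NL + DI - DT = 209.31 - 69 - 65 + 6 - 7 = 74.31

74.31 dB


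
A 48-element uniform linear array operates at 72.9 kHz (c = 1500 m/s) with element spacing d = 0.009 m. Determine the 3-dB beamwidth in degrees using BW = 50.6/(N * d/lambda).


Step 1: lambda = 1500/72900 = 0.02058 m
Step 2: d/lambda = 0.009/0.02058 = 0.4373
Step 3: BW = 50.6/(N * d/lambda) = 50.6/(48 * 0.4373) = 2.41

2.41 deg


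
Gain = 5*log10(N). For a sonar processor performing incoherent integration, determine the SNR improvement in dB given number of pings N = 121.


10.41 dB


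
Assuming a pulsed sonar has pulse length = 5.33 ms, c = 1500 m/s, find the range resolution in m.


dR = c*tau/2 = 1500 * 5.33e-3 / 2 = 3.9975

3.9975 m


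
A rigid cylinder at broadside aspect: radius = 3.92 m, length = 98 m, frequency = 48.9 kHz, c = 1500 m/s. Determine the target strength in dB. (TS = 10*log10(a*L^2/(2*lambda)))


lambda = 1500/48900 = 0.03067 m
TS = 10*log10(3.92*98^2/(2*0.03067)) = 57.88

57.88 dB


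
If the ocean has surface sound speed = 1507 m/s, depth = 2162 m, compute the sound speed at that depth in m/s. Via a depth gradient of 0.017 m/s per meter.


1543.754 m/s


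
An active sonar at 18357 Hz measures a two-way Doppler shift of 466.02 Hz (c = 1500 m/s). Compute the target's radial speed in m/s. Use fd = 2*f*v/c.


From fd = 2*f*v/c, v = c*fd/(2*f) = 1500 * 466.02 / (2*18357) = 19.04

19.04 m/s


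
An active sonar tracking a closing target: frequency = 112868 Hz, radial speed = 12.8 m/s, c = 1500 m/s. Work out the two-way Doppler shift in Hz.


fd = 2*f*v/c = 2 * 112868 * 12.8 / 1500 = 1926.28

1926.28 Hz


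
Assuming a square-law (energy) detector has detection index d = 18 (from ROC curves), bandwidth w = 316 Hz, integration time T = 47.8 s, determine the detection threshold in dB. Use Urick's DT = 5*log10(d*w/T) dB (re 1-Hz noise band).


DT = 5*log10(d*w/T) = 5*log10(18 * 316 / 47.8) = 5*log10(119.0) = 10.38

10.38 dB


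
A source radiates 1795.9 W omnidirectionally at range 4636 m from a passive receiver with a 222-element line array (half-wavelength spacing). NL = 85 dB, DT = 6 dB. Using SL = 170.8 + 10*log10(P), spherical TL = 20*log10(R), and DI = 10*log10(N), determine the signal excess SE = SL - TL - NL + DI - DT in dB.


Step 1: SL = 170.8 + 10*log10(1795.9) = 203.34 dB
Step 2: TL = 20*log10(4636) = 73.32 dB
Step 3: DI = 10*log10(222) = 23.46 dB
Step 4: SE = SL - TL - NL + DI - DT = 203.34 - 73.32 - 85 + 23.46 - 6 = 62.48

62.48 dB


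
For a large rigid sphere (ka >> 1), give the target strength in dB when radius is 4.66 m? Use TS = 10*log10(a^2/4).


TS = 10*log10(4.66^2 / 4) = 10*log10(5.4289) = 7.35

7.35 dB


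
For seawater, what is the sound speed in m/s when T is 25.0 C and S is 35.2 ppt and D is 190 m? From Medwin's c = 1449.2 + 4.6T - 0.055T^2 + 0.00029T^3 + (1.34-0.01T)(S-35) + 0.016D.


c = 1449.2 + 4.6*25.0 - 0.055*25.0^2 + 0.00029*25.0^3 + (1.34 - 0.01*25.0)*(35.2 - 35) + 0.016*190 = 1537.61

1537.61 m/s


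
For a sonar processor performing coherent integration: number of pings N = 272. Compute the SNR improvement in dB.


Gain = 10*log10(272) = 24.35

24.35 dB


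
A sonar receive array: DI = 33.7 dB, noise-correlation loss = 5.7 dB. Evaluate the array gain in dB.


AG = DI - L_corr = 33.7 - 5.7 = 28.0

28.0 dB


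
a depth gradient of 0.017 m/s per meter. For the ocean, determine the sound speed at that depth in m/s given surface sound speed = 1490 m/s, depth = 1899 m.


c = 1490 + 0.017 * 1899 = 1522.283

1522.283 m/s


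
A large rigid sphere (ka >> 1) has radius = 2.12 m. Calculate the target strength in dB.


TS = 10*log10(2.12^2 / 4) = 10*log10(1.1236) = 0.51

0.51 dB


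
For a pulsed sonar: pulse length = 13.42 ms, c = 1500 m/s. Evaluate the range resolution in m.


dR = c*tau/2 = 1500 * 13.42e-3 / 2 = 10.065

10.065 m


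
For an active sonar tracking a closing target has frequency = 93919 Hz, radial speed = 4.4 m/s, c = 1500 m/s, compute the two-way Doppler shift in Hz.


fd = 2*f*v/c = 2 * 93919 * 4.4 / 1500 = 550.99

550.99 Hz


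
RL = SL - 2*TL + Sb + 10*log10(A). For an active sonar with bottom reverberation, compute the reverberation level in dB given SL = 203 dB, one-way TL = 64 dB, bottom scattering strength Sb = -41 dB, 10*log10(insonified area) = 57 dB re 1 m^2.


91 dB


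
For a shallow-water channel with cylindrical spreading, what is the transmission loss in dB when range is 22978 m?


TL = 10*log10(22978) = 43.61

43.61 dB


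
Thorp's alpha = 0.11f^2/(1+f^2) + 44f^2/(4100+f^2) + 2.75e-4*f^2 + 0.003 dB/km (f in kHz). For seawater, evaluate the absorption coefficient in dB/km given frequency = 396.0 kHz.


f^2 = 156816.0
alpha = 0.11*156816.0/(1+156816.0) + 44*156816.0/(4100+156816.0) + 2.75e-4*156816.0 + 0.003 = 86.116

86.116 dB/km


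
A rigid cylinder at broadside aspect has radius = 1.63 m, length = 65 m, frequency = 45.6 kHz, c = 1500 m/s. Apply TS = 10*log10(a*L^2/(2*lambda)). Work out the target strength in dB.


lambda = 1500/45600 = 0.03289 m
TS = 10*log10(1.63*65^2/(2*0.03289)) = 50.2

50.2 dB


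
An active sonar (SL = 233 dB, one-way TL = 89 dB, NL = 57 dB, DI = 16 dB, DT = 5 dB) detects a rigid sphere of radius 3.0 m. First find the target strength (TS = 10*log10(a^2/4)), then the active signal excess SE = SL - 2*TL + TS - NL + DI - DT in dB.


Step 1: TS = 10*log10(3.0^2/4) = 3.52 dB
Step 2: SE = SL - 2*TL + TS - NL + DI - DT = 233 - 2*89 + (3.52) - 57 + 16 - 5 = 12.52

12.52 dB


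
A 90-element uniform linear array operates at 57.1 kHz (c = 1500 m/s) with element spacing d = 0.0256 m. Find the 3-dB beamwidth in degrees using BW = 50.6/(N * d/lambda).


Step 1: lambda = 1500/57100 = 0.02627 m
Step 2: d/lambda = 0.0256/0.02627 = 0.9745
Step 3: BW = 50.6/(N * d/lambda) = 50.6/(90 * 0.9745) = 0.58

0.58 deg


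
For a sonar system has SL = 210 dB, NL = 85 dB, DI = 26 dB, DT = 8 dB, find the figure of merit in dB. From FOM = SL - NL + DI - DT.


FOM = SL - NL + DI - DT = 210 - 85 + 26 - 8 = 143

143 dB


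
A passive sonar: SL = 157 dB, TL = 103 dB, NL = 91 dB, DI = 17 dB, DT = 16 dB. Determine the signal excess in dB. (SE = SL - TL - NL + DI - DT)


SE = SL - TL - NL + DI - DT = 157 - 103 - 91 + 17 - 16 = -36

-36 dB


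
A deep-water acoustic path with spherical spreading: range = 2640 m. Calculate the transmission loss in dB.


TL = 20*log10(2640) = 68.43

68.43 dB


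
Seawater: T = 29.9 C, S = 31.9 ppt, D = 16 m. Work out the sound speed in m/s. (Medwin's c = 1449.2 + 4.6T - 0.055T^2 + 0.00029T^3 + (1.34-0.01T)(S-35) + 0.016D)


1542.35 m/s


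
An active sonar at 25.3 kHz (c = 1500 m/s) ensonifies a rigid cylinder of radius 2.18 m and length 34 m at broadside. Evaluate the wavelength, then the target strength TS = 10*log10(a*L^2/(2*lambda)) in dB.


Step 1: lambda = c/f = 1500/25300 = 0.05929 m
Step 2: TS = 10*log10(a*L^2/(2*lambda)) = 10*log10(2.18*34^2/(2*0.05929)) = 43.27

43.27 dB


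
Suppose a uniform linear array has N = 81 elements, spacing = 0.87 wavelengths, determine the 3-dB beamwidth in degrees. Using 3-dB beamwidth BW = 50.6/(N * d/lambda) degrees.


BW = 50.6 / (81 * 0.87) = 50.6 / 70.47 = 0.72

0.72 deg


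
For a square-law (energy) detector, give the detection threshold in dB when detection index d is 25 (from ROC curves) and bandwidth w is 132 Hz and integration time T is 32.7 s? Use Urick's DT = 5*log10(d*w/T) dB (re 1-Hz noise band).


DT = 5*log10(d*w/T) = 5*log10(25 * 132 / 32.7) = 5*log10(100.92) = 10.02

10.02 dB


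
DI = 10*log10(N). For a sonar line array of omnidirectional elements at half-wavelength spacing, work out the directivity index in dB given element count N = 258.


DI = 10*log10(258) = 24.12

24.12 dB


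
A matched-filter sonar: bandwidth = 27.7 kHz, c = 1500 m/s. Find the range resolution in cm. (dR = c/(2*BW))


dR = c/(2*BW) = 1500 / (2 * 27.7e3) = 0.0271 m = 2.71 cm

2.71 cm


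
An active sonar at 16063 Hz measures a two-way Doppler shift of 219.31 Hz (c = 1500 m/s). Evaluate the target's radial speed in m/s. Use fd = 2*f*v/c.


10.24 m/s


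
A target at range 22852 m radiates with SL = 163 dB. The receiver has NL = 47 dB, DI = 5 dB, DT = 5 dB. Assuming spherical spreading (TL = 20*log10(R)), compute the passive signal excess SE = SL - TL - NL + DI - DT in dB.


Step 1: TL = 20*log10(22852) = 87.18 dB
Step 2: SE = 163 - 87.18 - 47 + 5 - 5 = 28.82

28.82 dB


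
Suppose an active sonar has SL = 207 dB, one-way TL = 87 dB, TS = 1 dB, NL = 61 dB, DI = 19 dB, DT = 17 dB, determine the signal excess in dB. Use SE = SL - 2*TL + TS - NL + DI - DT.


SE = SL - 2*TL + TS - NL + DI - DT = 207 - 2*87 + (1) - 61 + 19 - 17 = -25

-25 dB


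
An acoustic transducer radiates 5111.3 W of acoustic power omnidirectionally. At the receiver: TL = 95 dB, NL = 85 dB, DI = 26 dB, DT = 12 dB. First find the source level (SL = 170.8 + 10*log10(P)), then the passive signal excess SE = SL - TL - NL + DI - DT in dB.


Step 1: SL = 170.8 + 10*log10(5111.3) = 207.89 dB
Step 2: SE = SL - TL - NL + DI - DT = 207.89 - 95 - 85 + 26 - 12 = 41.89

41.89 dB


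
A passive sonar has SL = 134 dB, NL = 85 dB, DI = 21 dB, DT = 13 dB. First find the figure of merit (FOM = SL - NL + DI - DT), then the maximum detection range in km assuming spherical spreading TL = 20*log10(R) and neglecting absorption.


Step 1: FOM = SL - NL + DI - DT = 134 - 85 + 21 - 13 = 57 dB
Step 2: at max range FOM = TL = 20*log10(R), so R = 10^(57/20) = 707.95 m = 0.71 km

0.71 km


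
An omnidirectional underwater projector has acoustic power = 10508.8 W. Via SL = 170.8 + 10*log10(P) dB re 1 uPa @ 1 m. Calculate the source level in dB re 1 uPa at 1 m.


211.02 dB


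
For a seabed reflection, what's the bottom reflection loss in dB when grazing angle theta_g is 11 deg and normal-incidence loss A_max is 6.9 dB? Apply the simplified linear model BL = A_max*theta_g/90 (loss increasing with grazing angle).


BL = A_max * theta_g / 90 = 6.9 * 11 / 90 = 0.84

0.84 dB


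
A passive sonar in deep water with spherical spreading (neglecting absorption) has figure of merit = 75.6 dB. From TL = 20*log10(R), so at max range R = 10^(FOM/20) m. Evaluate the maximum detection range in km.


6.03 km


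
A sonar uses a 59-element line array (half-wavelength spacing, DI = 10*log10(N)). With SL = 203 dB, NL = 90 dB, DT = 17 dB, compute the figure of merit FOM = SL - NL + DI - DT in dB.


113.71 dB


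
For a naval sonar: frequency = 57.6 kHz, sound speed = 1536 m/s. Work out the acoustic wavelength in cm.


2.67 cm


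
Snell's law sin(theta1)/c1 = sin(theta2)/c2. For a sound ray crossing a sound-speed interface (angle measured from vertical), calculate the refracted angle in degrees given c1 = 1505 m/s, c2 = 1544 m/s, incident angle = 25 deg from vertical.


sin(theta2) = (c2/c1)*sin(theta1) = (1544/1505)*sin(25 deg) = 0.43357
theta2 = arcsin(0.43357) = 25.69

25.69 deg


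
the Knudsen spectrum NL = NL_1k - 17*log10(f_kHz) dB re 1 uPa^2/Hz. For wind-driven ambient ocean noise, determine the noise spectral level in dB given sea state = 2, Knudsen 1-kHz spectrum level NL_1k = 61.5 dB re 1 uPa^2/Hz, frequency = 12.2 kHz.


NL = NL_1k - 17*log10(f_kHz) = 61.5 - 17*log10(12.2) = 61.5 - (18.47) = 43.03

43.03 dB


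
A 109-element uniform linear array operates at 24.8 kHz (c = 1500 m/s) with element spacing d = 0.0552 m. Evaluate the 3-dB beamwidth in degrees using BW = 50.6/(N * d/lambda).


0.51 deg


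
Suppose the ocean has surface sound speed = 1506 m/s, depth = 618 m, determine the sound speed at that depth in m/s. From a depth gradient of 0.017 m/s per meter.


c = 1506 + 0.017 * 618 = 1516.506

1516.506 m/s


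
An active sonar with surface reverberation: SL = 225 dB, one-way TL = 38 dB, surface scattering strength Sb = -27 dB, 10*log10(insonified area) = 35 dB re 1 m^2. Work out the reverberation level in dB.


RL = SL - 2*TL + Sb + 10*log10(A) = 225 - 2*38 + (-27) + 35 = 157

157 dB


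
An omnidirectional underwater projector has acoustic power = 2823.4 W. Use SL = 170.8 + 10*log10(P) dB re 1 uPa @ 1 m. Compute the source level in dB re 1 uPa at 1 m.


205.31 dB


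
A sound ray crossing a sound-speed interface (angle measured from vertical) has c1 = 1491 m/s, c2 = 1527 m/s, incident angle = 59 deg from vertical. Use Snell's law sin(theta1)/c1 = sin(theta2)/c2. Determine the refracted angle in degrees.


sin(theta2) = (c2/c1)*sin(theta1) = (1527/1491)*sin(59 deg) = 0.87786
theta2 = arcsin(0.87786) = 61.39

61.39 deg


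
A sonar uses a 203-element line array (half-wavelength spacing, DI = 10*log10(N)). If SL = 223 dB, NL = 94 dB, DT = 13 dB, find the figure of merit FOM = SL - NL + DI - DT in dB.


139.07 dB


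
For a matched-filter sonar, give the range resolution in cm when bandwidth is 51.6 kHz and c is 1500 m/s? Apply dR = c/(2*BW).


1.45 cm


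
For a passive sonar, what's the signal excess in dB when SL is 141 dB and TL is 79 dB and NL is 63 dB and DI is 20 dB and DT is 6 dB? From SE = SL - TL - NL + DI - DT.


SE = SL - TL - NL + DI - DT = 141 - 79 - 63 + 20 - 6 = 13

13 dB


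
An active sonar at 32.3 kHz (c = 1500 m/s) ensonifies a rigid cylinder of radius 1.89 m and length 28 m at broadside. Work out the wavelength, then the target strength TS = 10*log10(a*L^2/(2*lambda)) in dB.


Step 1: lambda = c/f = 1500/32300 = 0.04644 m
Step 2: TS = 10*log10(a*L^2/(2*lambda)) = 10*log10(1.89*28^2/(2*0.04644)) = 42.03

42.03 dB


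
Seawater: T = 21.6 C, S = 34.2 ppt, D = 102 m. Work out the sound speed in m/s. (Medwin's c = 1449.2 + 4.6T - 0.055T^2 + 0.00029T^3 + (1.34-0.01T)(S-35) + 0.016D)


c = 1449.2 + 4.6*21.6 - 0.055*21.6^2 + 0.00029*21.6^3 + (1.34 - 0.01*21.6)*(34.2 - 35) + 0.016*102 = 1526.55

1526.55 m/s


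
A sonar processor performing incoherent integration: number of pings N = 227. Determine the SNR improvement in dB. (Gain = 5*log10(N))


11.78 dB


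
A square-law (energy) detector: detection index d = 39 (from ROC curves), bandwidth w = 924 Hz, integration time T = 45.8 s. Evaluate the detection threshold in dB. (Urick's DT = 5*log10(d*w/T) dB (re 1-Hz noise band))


DT = 5*log10(d*w/T) = 5*log10(39 * 924 / 45.8) = 5*log10(786.81) = 14.48

14.48 dB


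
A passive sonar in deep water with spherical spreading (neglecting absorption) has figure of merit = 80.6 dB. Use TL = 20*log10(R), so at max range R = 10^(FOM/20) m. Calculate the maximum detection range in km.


At max range FOM = TL, so 20*log10(R) = 80.6
R = 10^(80.6/20) = 10715.19 m = 10.72 km

10.72 km


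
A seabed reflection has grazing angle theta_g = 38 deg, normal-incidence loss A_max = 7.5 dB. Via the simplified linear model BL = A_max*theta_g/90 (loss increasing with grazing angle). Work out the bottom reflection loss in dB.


BL = A_max * theta_g / 90 = 7.5 * 38 / 90 = 3.17

3.17 dB


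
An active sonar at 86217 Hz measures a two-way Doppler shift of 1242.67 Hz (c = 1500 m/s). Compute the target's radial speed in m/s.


10.81 m/s


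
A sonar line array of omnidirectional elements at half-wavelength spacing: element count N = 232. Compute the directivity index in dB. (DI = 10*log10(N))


DI = 10*log10(232) = 23.65

23.65 dB


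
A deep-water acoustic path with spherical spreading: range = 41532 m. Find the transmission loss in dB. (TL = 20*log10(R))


92.37 dB


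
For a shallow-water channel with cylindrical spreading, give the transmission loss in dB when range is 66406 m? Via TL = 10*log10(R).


TL = 10*log10(66406) = 48.22

48.22 dB


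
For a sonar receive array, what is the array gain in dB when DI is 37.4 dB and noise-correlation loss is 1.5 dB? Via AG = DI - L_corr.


35.9 dB


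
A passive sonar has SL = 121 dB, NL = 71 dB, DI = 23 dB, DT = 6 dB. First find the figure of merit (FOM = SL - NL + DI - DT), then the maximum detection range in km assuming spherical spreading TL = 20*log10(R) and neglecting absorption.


Step 1: FOM = SL - NL + DI - DT = 121 - 71 + 23 - 6 = 67 dB
Step 2: at max range FOM = TL = 20*log10(R), so R = 10^(67/20) = 2238.72 m = 2.24 km

2.24 km


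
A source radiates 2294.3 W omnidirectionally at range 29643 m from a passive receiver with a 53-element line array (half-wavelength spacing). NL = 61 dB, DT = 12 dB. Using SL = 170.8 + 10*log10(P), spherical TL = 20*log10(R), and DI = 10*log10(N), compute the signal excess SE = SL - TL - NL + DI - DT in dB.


Step 1: SL = 170.8 + 10*log10(2294.3) = 204.41 dB
Step 2: TL = 20*log10(29643) = 89.44 dB
Step 3: DI = 10*log10(53) = 17.24 dB
Step 4: SE = SL - TL - NL + DI - DT = 204.41 - 89.44 - 61 + 17.24 - 12 = 59.21

59.21 dB


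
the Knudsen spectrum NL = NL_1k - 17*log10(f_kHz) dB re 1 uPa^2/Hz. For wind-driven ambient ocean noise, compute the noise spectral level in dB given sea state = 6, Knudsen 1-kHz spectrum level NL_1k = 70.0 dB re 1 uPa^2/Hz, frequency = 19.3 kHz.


48.15 dB


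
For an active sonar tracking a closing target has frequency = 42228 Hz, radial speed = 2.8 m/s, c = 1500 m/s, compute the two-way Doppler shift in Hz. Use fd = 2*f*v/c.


fd = 2*f*v/c = 2 * 42228 * 2.8 / 1500 = 157.65

157.65 Hz


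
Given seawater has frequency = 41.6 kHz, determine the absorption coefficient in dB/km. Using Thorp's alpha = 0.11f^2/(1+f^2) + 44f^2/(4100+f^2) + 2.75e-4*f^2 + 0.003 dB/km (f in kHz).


f^2 = 1730.56
alpha = 0.11*1730.56/(1+1730.56) + 44*1730.56/(4100+1730.56) + 2.75e-4*1730.56 + 0.003 = 13.648

13.648 dB/km


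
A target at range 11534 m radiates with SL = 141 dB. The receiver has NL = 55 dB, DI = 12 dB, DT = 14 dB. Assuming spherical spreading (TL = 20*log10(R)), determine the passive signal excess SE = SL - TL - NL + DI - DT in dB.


2.76 dB


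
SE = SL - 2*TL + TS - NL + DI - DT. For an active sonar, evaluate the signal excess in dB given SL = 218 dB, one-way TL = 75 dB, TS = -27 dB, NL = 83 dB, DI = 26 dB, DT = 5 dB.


SE = SL - 2*TL + TS - NL + DI - DT = 218 - 2*75 + (-27) - 83 + 26 - 5 = -21

-21 dB


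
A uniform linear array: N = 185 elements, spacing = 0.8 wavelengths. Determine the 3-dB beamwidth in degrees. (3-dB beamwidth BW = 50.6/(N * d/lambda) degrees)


BW = 50.6 / (185 * 0.8) = 50.6 / 148.0 = 0.34

0.34 deg


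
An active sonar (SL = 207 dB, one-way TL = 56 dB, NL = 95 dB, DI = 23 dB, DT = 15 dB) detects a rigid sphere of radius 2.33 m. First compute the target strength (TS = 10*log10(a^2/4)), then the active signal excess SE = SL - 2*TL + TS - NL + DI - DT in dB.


Step 1: TS = 10*log10(2.33^2/4) = 1.33 dB
Step 2: SE = SL - 2*TL + TS - NL + DI - DT = 207 - 2*56 + (1.33) - 95 + 23 - 15 = 9.33

9.33 dB


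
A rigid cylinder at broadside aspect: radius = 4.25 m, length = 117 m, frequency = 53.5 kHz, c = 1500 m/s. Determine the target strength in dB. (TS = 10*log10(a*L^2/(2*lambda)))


60.16 dB


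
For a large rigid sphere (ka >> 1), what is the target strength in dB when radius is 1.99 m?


TS = 10*log10(1.99^2 / 4) = 10*log10(0.990025) = -0.04

-0.04 dB


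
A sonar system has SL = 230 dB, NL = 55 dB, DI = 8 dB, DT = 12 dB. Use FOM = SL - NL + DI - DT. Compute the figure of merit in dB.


FOM = SL - NL + DI - DT = 230 - 55 + 8 - 12 = 171

171 dB


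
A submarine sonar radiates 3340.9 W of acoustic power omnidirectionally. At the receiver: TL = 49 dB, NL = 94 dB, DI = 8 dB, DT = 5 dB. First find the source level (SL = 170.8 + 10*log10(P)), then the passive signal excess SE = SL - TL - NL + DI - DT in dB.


Step 1: SL = 170.8 + 10*log10(3340.9) = 206.04 dB
Step 2: SE = SL - TL - NL + DI - DT = 206.04 - 49 - 94 + 8 - 5 = 66.04

66.04 dB


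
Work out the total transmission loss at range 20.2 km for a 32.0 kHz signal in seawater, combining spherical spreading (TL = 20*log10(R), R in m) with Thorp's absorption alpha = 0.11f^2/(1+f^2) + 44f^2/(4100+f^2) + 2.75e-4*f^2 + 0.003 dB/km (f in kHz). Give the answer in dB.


Step 1 (Thorp): alpha = 0.11*1024.0/(1+1024.0) + 44*1024.0/(4100+1024.0) + 2.75e-4*1024.0 + 0.003 = 9.1876 dB/km
Step 2: TL_spread = 20*log10(20200) = 86.11 dB
Step 3: TL_abs = alpha*R = 9.1876 * 20.2 = 185.59 dB
Step 4: TL_total = 86.11 + 185.59 = 271.7

271.7 dB


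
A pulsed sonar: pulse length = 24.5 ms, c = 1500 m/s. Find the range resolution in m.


18.375 m


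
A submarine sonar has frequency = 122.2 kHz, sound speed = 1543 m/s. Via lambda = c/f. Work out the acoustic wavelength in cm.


lambda = c/f = 1543 / 122200 = 0.0126 m = 1.26 cm

1.26 cm


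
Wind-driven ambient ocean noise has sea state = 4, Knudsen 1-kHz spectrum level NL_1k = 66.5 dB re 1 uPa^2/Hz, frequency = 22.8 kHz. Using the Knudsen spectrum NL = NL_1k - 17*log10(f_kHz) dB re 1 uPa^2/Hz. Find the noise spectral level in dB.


43.42 dB


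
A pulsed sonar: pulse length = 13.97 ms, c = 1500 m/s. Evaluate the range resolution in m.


dR = c*tau/2 = 1500 * 13.97e-3 / 2 = 10.4775

10.4775 m


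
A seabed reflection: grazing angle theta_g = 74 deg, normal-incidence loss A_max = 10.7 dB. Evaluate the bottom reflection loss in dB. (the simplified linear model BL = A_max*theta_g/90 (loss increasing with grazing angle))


BL = A_max * theta_g / 90 = 10.7 * 74 / 90 = 8.8

8.8 dB


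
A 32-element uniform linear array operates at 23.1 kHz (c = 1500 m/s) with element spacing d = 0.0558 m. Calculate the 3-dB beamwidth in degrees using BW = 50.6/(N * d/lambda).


1.84 deg


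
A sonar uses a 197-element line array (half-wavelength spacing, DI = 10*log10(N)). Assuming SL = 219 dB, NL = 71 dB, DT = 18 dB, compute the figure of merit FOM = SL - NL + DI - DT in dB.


Step 1: DI = 10*log10(197) = 22.94 dB
Step 2: FOM = SL - NL + DI - DT = 219 - 71 + 22.94 - 18 = 152.94

152.94 dB


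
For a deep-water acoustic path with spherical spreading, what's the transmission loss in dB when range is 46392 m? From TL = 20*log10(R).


TL = 20*log10(46392) = 93.33

93.33 dB


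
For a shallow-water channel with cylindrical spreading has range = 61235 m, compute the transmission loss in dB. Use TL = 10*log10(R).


TL = 10*log10(61235) = 47.87

47.87 dB


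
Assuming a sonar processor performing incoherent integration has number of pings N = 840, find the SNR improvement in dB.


Gain = 5*log10(840) = 14.62

14.62 dB


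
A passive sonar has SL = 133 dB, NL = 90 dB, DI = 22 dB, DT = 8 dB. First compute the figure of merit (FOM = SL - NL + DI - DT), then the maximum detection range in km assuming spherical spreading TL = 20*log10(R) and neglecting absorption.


Step 1: FOM = SL - NL + DI - DT = 133 - 90 + 22 - 8 = 57 dB
Step 2: at max range FOM = TL = 20*log10(R), so R = 10^(57/20) = 707.95 m = 0.71 km

0.71 km


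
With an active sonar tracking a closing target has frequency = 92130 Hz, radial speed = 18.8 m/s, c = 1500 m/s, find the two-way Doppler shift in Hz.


fd = 2*f*v/c = 2 * 92130 * 18.8 / 1500 = 2309.39

2309.39 Hz


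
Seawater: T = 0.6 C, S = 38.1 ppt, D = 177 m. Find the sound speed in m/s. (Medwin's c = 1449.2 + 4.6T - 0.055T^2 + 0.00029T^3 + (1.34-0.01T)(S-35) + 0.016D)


c = 1449.2 + 4.6*0.6 - 0.055*0.6^2 + 0.00029*0.6^3 + (1.34 - 0.01*0.6)*(38.1 - 35) + 0.016*177 = 1458.91

1458.91 m/s


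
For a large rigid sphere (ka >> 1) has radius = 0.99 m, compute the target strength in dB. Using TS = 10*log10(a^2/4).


TS = 10*log10(0.99^2 / 4) = 10*log10(0.245025) = -6.11

-6.11 dB


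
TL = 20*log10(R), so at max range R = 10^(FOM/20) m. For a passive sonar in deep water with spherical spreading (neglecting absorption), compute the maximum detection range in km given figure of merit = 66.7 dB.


At max range FOM = TL, so 20*log10(R) = 66.7
R = 10^(66.7/20) = 2162.72 m = 2.16 km

2.16 km


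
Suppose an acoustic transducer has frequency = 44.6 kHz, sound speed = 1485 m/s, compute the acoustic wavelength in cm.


lambda = c/f = 1485 / 44600 = 0.0333 m = 3.33 cm

3.33 cm


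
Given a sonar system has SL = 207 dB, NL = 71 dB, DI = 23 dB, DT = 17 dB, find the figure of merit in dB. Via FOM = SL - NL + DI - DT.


FOM = SL - NL + DI - DT = 207 - 71 + 23 - 17 = 142

142 dB


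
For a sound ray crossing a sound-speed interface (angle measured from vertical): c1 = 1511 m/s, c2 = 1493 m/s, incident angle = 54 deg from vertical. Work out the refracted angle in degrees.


sin(theta2) = (c2/c1)*sin(theta1) = (1493/1511)*sin(54 deg) = 0.79938
theta2 = arcsin(0.79938) = 53.07

53.07 deg


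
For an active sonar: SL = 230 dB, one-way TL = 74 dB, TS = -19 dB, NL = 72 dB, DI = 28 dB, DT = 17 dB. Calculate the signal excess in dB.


SE = SL - 2*TL + TS - NL + DI - DT = 230 - 2*74 + (-19) - 72 + 28 - 17 = 2

2 dB


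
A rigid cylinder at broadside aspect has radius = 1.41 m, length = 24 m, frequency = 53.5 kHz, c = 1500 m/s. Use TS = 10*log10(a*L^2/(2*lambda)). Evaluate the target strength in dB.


lambda = 1500/53500 = 0.02804 m
TS = 10*log10(1.41*24^2/(2*0.02804)) = 41.61

41.61 dB


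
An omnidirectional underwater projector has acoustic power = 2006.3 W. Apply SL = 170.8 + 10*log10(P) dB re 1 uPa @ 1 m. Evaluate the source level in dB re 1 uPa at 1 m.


203.82 dB


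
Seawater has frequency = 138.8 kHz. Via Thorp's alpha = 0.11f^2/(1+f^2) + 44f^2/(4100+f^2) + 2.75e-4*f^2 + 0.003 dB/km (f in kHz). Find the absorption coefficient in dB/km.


f^2 = 19265.44
alpha = 0.11*19265.44/(1+19265.44) + 44*19265.44/(4100+19265.44) + 2.75e-4*19265.44 + 0.003 = 41.69

41.69 dB/km


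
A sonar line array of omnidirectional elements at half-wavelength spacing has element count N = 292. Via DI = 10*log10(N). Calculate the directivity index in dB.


DI = 10*log10(292) = 24.65

24.65 dB


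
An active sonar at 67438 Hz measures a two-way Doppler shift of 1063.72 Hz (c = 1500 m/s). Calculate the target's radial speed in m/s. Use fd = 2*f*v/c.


From fd = 2*f*v/c, v = c*fd/(2*f) = 1500 * 1063.72 / (2*67438) = 11.83

11.83 m/s


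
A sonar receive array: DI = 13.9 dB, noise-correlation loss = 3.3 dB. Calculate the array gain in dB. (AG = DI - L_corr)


AG = DI - L_corr = 13.9 - 3.3 = 10.6

10.6 dB


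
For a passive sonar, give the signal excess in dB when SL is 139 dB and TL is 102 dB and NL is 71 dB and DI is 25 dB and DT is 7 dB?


-16 dB


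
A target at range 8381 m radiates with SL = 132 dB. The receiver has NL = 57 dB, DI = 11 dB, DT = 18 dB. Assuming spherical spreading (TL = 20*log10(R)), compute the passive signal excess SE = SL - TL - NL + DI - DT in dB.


-10.47 dB


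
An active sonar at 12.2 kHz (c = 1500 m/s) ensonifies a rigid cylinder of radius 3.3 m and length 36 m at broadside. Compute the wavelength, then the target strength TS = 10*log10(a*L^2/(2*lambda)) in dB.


Step 1: lambda = c/f = 1500/12200 = 0.12295 m
Step 2: TS = 10*log10(a*L^2/(2*lambda)) = 10*log10(3.3*36^2/(2*0.12295)) = 42.4

42.4 dB


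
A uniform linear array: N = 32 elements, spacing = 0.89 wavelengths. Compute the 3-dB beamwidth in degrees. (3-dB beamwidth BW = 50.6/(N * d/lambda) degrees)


BW = 50.6 / (32 * 0.89) = 50.6 / 28.48 = 1.78

1.78 deg


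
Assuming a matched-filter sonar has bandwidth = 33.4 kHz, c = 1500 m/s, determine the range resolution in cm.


2.25 cm


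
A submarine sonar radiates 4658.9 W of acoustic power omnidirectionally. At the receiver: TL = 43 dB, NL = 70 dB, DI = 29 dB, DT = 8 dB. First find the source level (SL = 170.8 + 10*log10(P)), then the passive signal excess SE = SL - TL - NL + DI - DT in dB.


Step 1: SL = 170.8 + 10*log10(4658.9) = 207.48 dB
Step 2: SE = SL - TL - NL + DI - DT = 207.48 - 43 - 70 + 29 - 8 = 115.48

115.48 dB


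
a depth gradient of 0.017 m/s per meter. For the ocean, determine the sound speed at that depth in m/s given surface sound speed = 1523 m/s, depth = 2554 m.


c = 1523 + 0.017 * 2554 = 1566.418

1566.418 m/s


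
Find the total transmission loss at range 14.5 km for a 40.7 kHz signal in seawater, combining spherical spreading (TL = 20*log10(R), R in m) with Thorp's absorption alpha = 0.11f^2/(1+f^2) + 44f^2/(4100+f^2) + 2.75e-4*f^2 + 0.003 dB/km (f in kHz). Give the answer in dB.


Step 1 (Thorp): alpha = 0.11*1656.49/(1+1656.49) + 44*1656.49/(4100+1656.49) + 2.75e-4*1656.49 + 0.003 = 13.2299 dB/km
Step 2: TL_spread = 20*log10(14500) = 83.23 dB
Step 3: TL_abs = alpha*R = 13.2299 * 14.5 = 191.83 dB
Step 4: TL_total = 83.23 + 191.83 = 275.06

275.06 dB


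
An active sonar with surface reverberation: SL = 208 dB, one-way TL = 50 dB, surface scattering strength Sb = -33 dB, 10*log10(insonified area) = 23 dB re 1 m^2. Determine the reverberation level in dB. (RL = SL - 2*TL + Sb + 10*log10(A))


98 dB


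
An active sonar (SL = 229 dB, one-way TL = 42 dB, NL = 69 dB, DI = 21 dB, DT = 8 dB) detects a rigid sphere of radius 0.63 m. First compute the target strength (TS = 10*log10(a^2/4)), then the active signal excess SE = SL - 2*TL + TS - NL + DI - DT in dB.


Step 1: TS = 10*log10(0.63^2/4) = -10.03 dB
Step 2: SE = SL - 2*TL + TS - NL + DI - DT = 229 - 2*42 + (-10.03) - 69 + 21 - 8 = 78.97

78.97 dB


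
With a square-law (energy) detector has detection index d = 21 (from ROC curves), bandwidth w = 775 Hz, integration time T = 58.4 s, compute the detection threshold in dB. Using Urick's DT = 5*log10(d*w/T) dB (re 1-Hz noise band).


DT = 5*log10(d*w/T) = 5*log10(21 * 775 / 58.4) = 5*log10(278.68) = 12.23

12.23 dB


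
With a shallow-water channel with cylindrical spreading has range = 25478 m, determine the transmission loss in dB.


44.06 dB


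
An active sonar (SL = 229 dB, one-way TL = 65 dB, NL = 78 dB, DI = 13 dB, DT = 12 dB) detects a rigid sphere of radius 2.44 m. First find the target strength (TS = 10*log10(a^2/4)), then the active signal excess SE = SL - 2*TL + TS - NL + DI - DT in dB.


Step 1: TS = 10*log10(2.44^2/4) = 1.73 dB
Step 2: SE = SL - 2*TL + TS - NL + DI - DT = 229 - 2*65 + (1.73) - 78 + 13 - 12 = 23.73

23.73 dB


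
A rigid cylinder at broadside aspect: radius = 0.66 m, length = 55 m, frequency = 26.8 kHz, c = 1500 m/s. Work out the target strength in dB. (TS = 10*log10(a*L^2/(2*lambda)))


42.51 dB


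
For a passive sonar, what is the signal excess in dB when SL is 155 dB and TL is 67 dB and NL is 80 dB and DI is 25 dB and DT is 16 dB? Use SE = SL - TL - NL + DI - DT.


17 dB


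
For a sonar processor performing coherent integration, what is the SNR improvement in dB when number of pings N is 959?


29.82 dB


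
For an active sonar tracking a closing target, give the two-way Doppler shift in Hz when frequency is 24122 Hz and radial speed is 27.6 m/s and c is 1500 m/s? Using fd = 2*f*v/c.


887.69 Hz


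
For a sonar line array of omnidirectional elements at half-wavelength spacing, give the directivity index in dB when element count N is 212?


DI = 10*log10(212) = 23.26

23.26 dB


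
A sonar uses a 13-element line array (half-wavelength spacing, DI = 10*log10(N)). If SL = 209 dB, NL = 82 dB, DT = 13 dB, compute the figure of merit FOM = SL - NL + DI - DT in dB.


Step 1: DI = 10*log10(13) = 11.14 dB
Step 2: FOM = SL - NL + DI - DT = 209 - 82 + 11.14 - 13 = 125.14

125.14 dB


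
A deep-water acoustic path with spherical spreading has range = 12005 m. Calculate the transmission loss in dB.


TL = 20*log10(12005) = 81.59

81.59 dB


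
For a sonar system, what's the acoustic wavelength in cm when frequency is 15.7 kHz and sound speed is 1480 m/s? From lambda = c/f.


9.43 cm


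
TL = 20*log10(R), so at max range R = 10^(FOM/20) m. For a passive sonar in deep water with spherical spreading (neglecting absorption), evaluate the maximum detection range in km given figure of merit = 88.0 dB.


At max range FOM = TL, so 20*log10(R) = 88.0
R = 10^(88.0/20) = 25118.86 m = 25.12 km

25.12 km


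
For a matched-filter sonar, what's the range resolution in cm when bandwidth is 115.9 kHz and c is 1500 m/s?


0.65 cm


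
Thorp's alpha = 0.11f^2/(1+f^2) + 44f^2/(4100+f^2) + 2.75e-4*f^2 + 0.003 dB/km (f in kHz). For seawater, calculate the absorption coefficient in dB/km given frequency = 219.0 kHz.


f^2 = 47961.0
alpha = 0.11*47961.0/(1+47961.0) + 44*47961.0/(4100+47961.0) + 2.75e-4*47961.0 + 0.003 = 53.837

53.837 dB/km


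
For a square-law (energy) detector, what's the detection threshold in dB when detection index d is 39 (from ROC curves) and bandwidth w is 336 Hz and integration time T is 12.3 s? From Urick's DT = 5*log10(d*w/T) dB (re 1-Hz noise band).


15.14 dB


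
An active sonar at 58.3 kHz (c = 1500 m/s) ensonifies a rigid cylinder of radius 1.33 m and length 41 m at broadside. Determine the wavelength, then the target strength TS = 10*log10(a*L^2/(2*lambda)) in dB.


Step 1: lambda = c/f = 1500/58300 = 0.02573 m
Step 2: TS = 10*log10(a*L^2/(2*lambda)) = 10*log10(1.33*41^2/(2*0.02573)) = 46.38

46.38 dB


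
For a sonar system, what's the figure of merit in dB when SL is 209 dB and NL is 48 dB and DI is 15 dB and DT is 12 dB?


FOM = SL - NL + DI - DT = 209 - 48 + 15 - 12 = 164

164 dB


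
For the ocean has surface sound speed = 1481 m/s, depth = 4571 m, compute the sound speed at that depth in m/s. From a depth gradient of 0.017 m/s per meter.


1558.707 m/s


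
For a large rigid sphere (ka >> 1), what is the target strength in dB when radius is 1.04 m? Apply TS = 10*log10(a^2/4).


TS = 10*log10(1.04^2 / 4) = 10*log10(0.2704) = -5.68

-5.68 dB


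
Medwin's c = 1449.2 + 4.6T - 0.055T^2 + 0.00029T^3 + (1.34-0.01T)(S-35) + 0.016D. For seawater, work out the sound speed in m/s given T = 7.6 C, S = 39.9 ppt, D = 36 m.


c = 1449.2 + 4.6*7.6 - 0.055*7.6^2 + 0.00029*7.6^3 + (1.34 - 0.01*7.6)*(39.9 - 35) + 0.016*36 = 1487.88

1487.88 m/s


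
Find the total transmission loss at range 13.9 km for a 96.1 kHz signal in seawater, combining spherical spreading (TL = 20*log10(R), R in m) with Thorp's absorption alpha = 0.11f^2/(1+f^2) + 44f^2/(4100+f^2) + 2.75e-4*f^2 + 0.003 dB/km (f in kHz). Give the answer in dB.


Step 1 (Thorp): alpha = 0.11*9235.21/(1+9235.21) + 44*9235.21/(4100+9235.21) + 2.75e-4*9235.21 + 0.003 = 33.1246 dB/km
Step 2: TL_spread = 20*log10(13900) = 82.86 dB
Step 3: TL_abs = alpha*R = 33.1246 * 13.9 = 460.43 dB
Step 4: TL_total = 82.86 + 460.43 = 543.29

543.29 dB


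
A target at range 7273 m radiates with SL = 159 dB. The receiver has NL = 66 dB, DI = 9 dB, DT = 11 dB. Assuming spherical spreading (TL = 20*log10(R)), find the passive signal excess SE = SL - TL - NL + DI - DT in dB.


Step 1: TL = 20*log10(7273) = 77.23 dB
Step 2: SE = 159 - 77.23 - 66 + 9 - 11 = 13.77

13.77 dB


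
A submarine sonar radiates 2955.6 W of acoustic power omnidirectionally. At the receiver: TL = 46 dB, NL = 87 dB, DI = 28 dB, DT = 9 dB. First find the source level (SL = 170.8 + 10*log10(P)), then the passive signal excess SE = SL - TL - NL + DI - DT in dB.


Step 1: SL = 170.8 + 10*log10(2955.6) = 205.51 dB
Step 2: SE = SL - TL - NL + DI - DT = 205.51 - 46 - 87 + 28 - 9 = 91.51

91.51 dB


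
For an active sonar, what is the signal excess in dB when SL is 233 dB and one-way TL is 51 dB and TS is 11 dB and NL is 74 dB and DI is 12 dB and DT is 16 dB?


SE = SL - 2*TL + TS - NL + DI - DT = 233 - 2*51 + (11) - 74 + 12 - 16 = 64

64 dB


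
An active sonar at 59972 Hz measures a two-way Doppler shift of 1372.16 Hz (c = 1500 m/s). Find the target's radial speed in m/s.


From fd = 2*f*v/c, v = c*fd/(2*f) = 1500 * 1372.16 / (2*59972) = 17.16

17.16 m/s


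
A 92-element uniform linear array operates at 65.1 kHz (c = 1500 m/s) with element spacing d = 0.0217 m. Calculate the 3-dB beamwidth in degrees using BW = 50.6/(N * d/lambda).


Step 1: lambda = 1500/65100 = 0.02304 m
Step 2: d/lambda = 0.0217/0.02304 = 0.9418
Step 3: BW = 50.6/(N * d/lambda) = 50.6/(92 * 0.9418) = 0.58

0.58 deg


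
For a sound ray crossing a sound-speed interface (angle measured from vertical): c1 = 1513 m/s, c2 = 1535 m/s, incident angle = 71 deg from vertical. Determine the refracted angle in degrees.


sin(theta2) = (c2/c1)*sin(theta1) = (1535/1513)*sin(71 deg) = 0.95927
theta2 = arcsin(0.95927) = 73.59

73.59 deg


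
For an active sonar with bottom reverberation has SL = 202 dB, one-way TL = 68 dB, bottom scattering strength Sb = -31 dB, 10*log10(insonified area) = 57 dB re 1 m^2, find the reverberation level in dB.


92 dB


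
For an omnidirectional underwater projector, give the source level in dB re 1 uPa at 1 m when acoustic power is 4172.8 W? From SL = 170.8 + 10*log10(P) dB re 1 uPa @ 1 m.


SL = 170.8 + 10*log10(4172.8) = 170.8 + 36.2 = 207.0

207.0 dB


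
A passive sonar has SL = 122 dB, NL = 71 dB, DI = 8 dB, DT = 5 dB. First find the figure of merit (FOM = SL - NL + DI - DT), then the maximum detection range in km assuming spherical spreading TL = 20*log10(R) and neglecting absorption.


Step 1: FOM = SL - NL + DI - DT = 122 - 71 + 8 - 5 = 54 dB
Step 2: at max range FOM = TL = 20*log10(R), so R = 10^(54/20) = 501.19 m = 0.5 km

0.5 km


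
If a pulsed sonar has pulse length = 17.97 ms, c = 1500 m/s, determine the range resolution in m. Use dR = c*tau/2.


dR = c*tau/2 = 1500 * 17.97e-3 / 2 = 13.4775

13.4775 m


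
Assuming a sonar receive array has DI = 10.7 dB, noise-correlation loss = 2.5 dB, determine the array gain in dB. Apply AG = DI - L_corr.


8.2 dB
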